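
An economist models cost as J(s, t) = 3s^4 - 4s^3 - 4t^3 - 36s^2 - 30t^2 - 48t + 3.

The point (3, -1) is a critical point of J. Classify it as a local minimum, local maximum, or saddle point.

The mixed partial ∂²J/∂s∂t is 0, so the Hessian at any point is diag(J_ss, J_tt) = diag(12(3s^2 - 2s - 6), -12(2t + 5)).
At (3, -1): H = diag(180, -36).
The eigenvalues have opposite signs, so H is indefinite: a saddle point.

saddle point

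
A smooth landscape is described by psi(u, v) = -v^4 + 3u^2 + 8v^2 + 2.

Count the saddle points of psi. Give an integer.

2

psi separates as a function of u plus a function of v, so ∇psi=0 decouples.
∂psi/∂u = 6u = 0 at u ∈ {0}; ∂psi/∂v = -4v(v - 2)(v + 2) = 0 at v ∈ {-2, 0, 2}.
The Hessian is diagonal: diag(psi_uu, psi_vv). Second derivatives: psi_uu(0)=6; psi_vv(-2)=-32, psi_vv(0)=16, psi_vv(2)=-32.
Saddle points occur where the two diagonal entries have opposite signs: (0, -2), (0, 2). Count: 2.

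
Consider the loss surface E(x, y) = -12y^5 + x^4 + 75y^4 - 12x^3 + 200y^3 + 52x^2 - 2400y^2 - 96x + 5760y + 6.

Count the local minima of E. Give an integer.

4

E separates as a function of x plus a function of y, so ∇E=0 decouples.
∂E/∂x = 4(x - 4)(x - 3)(x - 2) = 0 at x ∈ {2, 3, 4}; ∂E/∂y = -60(y - 4)(y - 3)(y - 2)(y + 4) = 0 at y ∈ {-4, 2, 3, 4}.
The Hessian is diagonal: diag(E_xx, E_yy). Second derivatives: E_xx(2)=8, E_xx(3)=-4, E_xx(4)=8; E_yy(-4)=20160, E_yy(2)=-720, E_yy(3)=420, E_yy(4)=-960.
Local minima occur where both diagonal entries positive: (2, -4), (2, 3), (4, -4), (4, 3). Count: 4.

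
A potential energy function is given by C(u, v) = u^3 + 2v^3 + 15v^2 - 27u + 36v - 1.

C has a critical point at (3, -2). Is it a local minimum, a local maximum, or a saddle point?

The mixed partial ∂²C/∂u∂v is 0, so the Hessian at any point is diag(C_uu, C_vv) = diag(6u, 6(2v + 5)).
At (3, -2): H = diag(18, 6).
Both eigenvalues are positive, so H is positive definite: a local minimum.

local minimum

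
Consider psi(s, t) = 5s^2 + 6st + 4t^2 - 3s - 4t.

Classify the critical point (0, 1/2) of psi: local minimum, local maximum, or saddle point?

local minimum

The Hessian of psi is constant: H = [[10, 6], [6, 8]].
det(H) = 10·8 − 6² = 44.
det(H) > 0 and tr(H) = 18 > 0, so H is positive definite and the point is a local minimum.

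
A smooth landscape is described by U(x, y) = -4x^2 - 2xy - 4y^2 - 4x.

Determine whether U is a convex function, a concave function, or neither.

U is quadratic, so its Hessian is the constant matrix H = [[-8, -2], [-2, -8]].
det(H) = 60, tr(H) = -16.
det(H) > 0 and tr(H) < 0, so H is negative definite everywhere: concave.

concave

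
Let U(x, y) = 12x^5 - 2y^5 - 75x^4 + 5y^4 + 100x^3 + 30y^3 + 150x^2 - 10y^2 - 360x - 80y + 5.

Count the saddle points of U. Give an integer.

8

U separates as a function of x plus a function of y, so ∇U=0 decouples.
∂U/∂x = 60(x - 3)(x - 2)(x - 1)(x + 1) = 0 at x ∈ {-1, 1, 2, 3}; ∂U/∂y = -10(y - 4)(y - 1)(y + 1)(y + 2) = 0 at y ∈ {-2, -1, 1, 4}.
The Hessian is diagonal: diag(U_xx, U_yy). Second derivatives: U_xx(-1)=-1440, U_xx(1)=240, U_xx(2)=-180, U_xx(3)=480; U_yy(-2)=180, U_yy(-1)=-100, U_yy(1)=180, U_yy(4)=-900.
Saddle points occur where the two diagonal entries have opposite signs: (-1, -2), (-1, 1), (1, -1), (1, 4), (2, -2), (2, 1), (3, -1), (3, 4). Count: 8.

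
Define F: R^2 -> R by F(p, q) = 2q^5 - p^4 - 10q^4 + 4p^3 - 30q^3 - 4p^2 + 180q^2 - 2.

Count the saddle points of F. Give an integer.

6

F separates as a function of p plus a function of q, so ∇F=0 decouples.
∂F/∂p = -4p(p - 2)(p - 1) = 0 at p ∈ {0, 1, 2}; ∂F/∂q = 10q(q - 4)(q - 3)(q + 3) = 0 at q ∈ {-3, 0, 3, 4}.
The Hessian is diagonal: diag(F_pp, F_qq). Second derivatives: F_pp(0)=-8, F_pp(1)=4, F_pp(2)=-8; F_qq(-3)=-1260, F_qq(0)=360, F_qq(3)=-180, F_qq(4)=280.
Saddle points occur where the two diagonal entries have opposite signs: (0, 0), (0, 4), (1, -3), (1, 3), (2, 0), (2, 4). Count: 6.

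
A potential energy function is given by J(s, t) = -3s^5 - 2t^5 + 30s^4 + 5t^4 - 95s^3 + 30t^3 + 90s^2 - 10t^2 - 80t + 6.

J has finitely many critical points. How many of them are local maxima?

4

J separates as a function of s plus a function of t, so ∇J=0 decouples.
∂J/∂s = -15s(s - 4)(s - 3)(s - 1) = 0 at s ∈ {0, 1, 3, 4}; ∂J/∂t = -10(t - 4)(t - 1)(t + 1)(t + 2) = 0 at t ∈ {-2, -1, 1, 4}.
The Hessian is diagonal: diag(J_ss, J_tt). Second derivatives: J_ss(0)=180, J_ss(1)=-90, J_ss(3)=90, J_ss(4)=-180; J_tt(-2)=180, J_tt(-1)=-100, J_tt(1)=180, J_tt(4)=-900.
Local maxima occur where both diagonal entries negative: (1, -1), (1, 4), (4, -1), (4, 4). Count: 4.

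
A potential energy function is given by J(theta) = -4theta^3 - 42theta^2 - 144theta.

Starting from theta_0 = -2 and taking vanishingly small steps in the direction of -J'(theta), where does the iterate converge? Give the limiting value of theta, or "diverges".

diverges

J'(theta) = -12(theta + 3)(theta + 4), so J'(-2) = -24.
Gradient descent moves in the -J' direction, i.e. theta is increasing.
There is no critical point above theta=-2, and J' keeps the same sign, so the iterate runs off to +∞.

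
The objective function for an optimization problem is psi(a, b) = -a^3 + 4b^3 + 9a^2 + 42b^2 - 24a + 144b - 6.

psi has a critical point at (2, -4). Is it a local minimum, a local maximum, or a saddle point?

saddle point

The mixed partial ∂²psi/∂a∂b is 0, so the Hessian at any point is diag(psi_aa, psi_bb) = diag(6(-a + 3), 12(2b + 7)).
At (2, -4): H = diag(6, -12).
The eigenvalues have opposite signs, so H is indefinite: a saddle point.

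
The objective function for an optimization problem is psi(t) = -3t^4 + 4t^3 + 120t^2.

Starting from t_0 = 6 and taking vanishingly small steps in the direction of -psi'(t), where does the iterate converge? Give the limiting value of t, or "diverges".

psi'(t) = -12t(t - 5)(t + 4), so psi'(6) = -720.
Gradient descent moves in the -psi' direction, i.e. t is increasing.
There is no critical point above t=6, and psi' keeps the same sign, so the iterate runs off to +∞.

diverges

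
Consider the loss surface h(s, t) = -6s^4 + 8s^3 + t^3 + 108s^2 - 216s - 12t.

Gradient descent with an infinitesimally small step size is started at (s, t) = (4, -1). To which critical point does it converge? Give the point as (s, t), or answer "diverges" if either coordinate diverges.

h is separable, so gradient descent decouples: s follows -∂h/∂s, t follows -∂h/∂t.
∂h/∂s = -24(s - 3)(s - 1)(s + 3); at s=4 this is -504, so s increases.
∂h/∂t = 3(t - 2)(t + 2); at t=-1 this is -9, so t increases.
The s-coordinate has no critical point in that direction and runs off to infinity.

diverges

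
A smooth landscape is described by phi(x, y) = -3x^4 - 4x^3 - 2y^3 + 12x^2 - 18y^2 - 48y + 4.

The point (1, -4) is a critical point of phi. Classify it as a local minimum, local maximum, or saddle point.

saddle point

The mixed partial ∂²phi/∂x∂y is 0, so the Hessian at any point is diag(phi_xx, phi_yy) = diag(12(-3x^2 - 2x + 2), -12(y + 3)).
At (1, -4): H = diag(-36, 12).
The eigenvalues have opposite signs, so H is indefinite: a saddle point.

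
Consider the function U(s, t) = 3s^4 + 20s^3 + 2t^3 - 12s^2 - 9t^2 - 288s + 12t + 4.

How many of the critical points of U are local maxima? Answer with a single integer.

U separates as a function of s plus a function of t, so ∇U=0 decouples.
∂U/∂s = 12(s - 2)(s + 3)(s + 4) = 0 at s ∈ {-4, -3, 2}; ∂U/∂t = 6(t - 2)(t - 1) = 0 at t ∈ {1, 2}.
The Hessian is diagonal: diag(U_ss, U_tt). Second derivatives: U_ss(-4)=72, U_ss(-3)=-60, U_ss(2)=360; U_tt(1)=-6, U_tt(2)=6.
Local maxima occur where both diagonal entries negative: (-3, 1). Count: 1.

1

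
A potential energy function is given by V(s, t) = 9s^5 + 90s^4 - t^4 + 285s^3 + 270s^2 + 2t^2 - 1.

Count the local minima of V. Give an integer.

2

V separates as a function of s plus a function of t, so ∇V=0 decouples.
∂V/∂s = 45s(s + 1)(s + 3)(s + 4) = 0 at s ∈ {-4, -3, -1, 0}; ∂V/∂t = -4t(t - 1)(t + 1) = 0 at t ∈ {-1, 0, 1}.
The Hessian is diagonal: diag(V_ss, V_tt). Second derivatives: V_ss(-4)=-540, V_ss(-3)=270, V_ss(-1)=-270, V_ss(0)=540; V_tt(-1)=-8, V_tt(0)=4, V_tt(1)=-8.
Local minima occur where both diagonal entries positive: (-3, 0), (0, 0). Count: 2.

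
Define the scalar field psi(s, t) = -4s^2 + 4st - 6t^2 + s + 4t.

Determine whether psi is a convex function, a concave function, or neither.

concave

psi is quadratic, so its Hessian is the constant matrix H = [[-8, 4], [4, -12]].
det(H) = 80, tr(H) = -20.
det(H) > 0 and tr(H) < 0, so H is negative definite everywhere: concave.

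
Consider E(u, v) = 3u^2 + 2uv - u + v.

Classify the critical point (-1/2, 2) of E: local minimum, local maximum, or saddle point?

The Hessian of E is constant: H = [[6, 2], [2, 0]].
det(H) = 6·0 − 2² = -4.
Since det(H) < 0, H is indefinite and the critical point is a saddle point.

saddle point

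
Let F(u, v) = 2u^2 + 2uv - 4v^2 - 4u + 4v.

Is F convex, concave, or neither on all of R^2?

neither

F is quadratic, so its Hessian is the constant matrix H = [[4, 2], [2, -8]].
det(H) = -36, tr(H) = -4.
det(H) < 0, so H is indefinite: neither convex nor concave.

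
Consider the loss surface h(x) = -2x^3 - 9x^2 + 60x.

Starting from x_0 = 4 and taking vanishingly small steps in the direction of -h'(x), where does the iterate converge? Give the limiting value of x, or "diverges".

diverges

h'(x) = -6(x - 2)(x + 5), so h'(4) = -108.
Gradient descent moves in the -h' direction, i.e. x is increasing.
There is no critical point above x=4, and h' keeps the same sign, so the iterate runs off to +∞.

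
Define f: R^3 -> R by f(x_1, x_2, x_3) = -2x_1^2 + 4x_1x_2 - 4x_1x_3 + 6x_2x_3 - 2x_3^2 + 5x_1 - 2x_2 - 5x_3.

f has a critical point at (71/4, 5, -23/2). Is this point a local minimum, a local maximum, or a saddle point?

saddle point

The Hessian is constant: H = [[-4, 4, -4], [4, 0, 6], [-4, 6, -4]].
Leading principal minors: Δ₁ = -4, Δ₂ = -16, Δ₃ = 16.
The minors fit neither the all-positive nor the alternating-sign pattern, so H is indefinite: a saddle point.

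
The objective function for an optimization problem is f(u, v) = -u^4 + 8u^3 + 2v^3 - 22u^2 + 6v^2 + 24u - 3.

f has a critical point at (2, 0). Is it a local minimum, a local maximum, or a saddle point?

The mixed partial ∂²f/∂u∂v is 0, so the Hessian at any point is diag(f_uu, f_vv) = diag(4(-3u^2 + 12u - 11), 12(v + 1)).
At (2, 0): H = diag(4, 12).
Both eigenvalues are positive, so H is positive definite: a local minimum.

local minimum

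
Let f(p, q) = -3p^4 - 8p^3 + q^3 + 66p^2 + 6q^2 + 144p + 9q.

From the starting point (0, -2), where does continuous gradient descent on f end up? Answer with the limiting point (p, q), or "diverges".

(-1, -1)

f is separable, so gradient descent decouples: p follows -∂f/∂p, q follows -∂f/∂q.
∂f/∂p = -12(p - 3)(p + 1)(p + 4); at p=0 this is 144, so p decreases.
∂f/∂q = 3(q + 1)(q + 3); at q=-2 this is -3, so q increases.
p converges to its nearest critical value -1 (a local min of the p-part); q converges to -1. The iterate converges to (-1, -1).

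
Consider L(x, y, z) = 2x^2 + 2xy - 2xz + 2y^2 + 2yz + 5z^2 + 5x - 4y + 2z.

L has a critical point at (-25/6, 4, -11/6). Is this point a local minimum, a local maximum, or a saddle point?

local minimum

The Hessian is constant: H = [[4, 2, -2], [2, 4, 2], [-2, 2, 10]].
Leading principal minors: Δ₁ = 4, Δ₂ = 12, Δ₃ = 72.
All leading minors are positive, so H is positive definite: a local minimum.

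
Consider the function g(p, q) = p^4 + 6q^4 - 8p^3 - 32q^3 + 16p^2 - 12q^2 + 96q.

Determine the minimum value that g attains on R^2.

-320

g(p,q) separates as A(p) + B(q), so its minimum is min A + min B.
A'(p) = 4p(p - 4)(p - 2) vanishes at p ∈ {0, 2, 4}; B'(q) = 24(q - 4)(q - 1)(q + 1) vanishes at q ∈ {-1, 1, 4}.
Local minima of A (where A''>0): A(0)=0, A(4)=0. Local minima of B: B(-1)=-70, B(4)=-320.
So the global minimum of g is A(0) + B(4) = 0 − 320 = -320, attained at (0, 4).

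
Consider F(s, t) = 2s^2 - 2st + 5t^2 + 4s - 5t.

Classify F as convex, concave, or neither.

F is quadratic, so its Hessian is the constant matrix H = [[4, -2], [-2, 10]].
det(H) = 36, tr(H) = 14.
det(H) > 0 and tr(H) > 0, so H is positive definite everywhere: convex.

convex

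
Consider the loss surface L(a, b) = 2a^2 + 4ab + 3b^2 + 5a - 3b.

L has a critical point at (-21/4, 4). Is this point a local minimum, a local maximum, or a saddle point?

The Hessian of L is constant: H = [[4, 4], [4, 6]].
det(H) = 4·6 − 4² = 8.
det(H) > 0 and tr(H) = 10 > 0, so H is positive definite and the point is a local minimum.

local minimum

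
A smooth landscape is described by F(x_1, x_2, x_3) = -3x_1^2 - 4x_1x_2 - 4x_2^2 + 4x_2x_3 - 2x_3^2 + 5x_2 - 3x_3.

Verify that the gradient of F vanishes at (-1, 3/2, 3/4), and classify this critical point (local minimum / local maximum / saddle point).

∇F = (-6x_1 - 4x_2, -4x_1 - 8x_2 + 4x_3 + 5, 4x_2 - 4x_3 - 3); substituting (-1, 3/2, 3/4) gives ∇F = (0, 0, 0), so (-1, 3/2, 3/4) is indeed a critical point.
The Hessian is constant: H = [[-6, -4, 0], [-4, -8, 4], [0, 4, -4]].
Leading principal minors: Δ₁ = -6, Δ₂ = 32, Δ₃ = -32.
The minors alternate sign starting negative (−, +, −), so H is negative definite: a local maximum.

local maximum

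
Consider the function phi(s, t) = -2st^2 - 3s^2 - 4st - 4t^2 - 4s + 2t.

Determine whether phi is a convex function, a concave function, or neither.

The term -2st^2 is cubic, so the Hessian is not constant.
∂²phi/∂t² = -4s - 8, which takes both signs as s varies (negative for sufficiently large s). A diagonal entry of the Hessian changing sign means the Hessian is neither positive- nor negative-semidefinite on all of R^2.

neither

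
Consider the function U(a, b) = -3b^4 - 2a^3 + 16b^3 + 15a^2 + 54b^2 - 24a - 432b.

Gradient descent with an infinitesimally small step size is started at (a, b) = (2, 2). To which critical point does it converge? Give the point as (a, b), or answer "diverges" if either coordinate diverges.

(1, 3)

U is separable, so gradient descent decouples: a follows -∂U/∂a, b follows -∂U/∂b.
∂U/∂a = -6(a - 4)(a - 1); at a=2 this is 12, so a decreases.
∂U/∂b = -12(b - 4)(b - 3)(b + 3); at b=2 this is -120, so b increases.
a converges to its nearest critical value 1 (a local min of the a-part); b converges to 3. The iterate converges to (1, 3).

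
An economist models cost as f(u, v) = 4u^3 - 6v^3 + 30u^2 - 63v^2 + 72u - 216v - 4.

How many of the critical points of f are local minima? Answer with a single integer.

1

f separates as a function of u plus a function of v, so ∇f=0 decouples.
∂f/∂u = 12(u + 2)(u + 3) = 0 at u ∈ {-3, -2}; ∂f/∂v = -18(v + 3)(v + 4) = 0 at v ∈ {-4, -3}.
The Hessian is diagonal: diag(f_uu, f_vv). Second derivatives: f_uu(-3)=-12, f_uu(-2)=12; f_vv(-4)=18, f_vv(-3)=-18.
Local minima occur where both diagonal entries positive: (-2, -4). Count: 1.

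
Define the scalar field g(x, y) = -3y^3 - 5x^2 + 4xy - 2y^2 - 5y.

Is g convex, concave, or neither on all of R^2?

The term -3y^3 is cubic, so the Hessian is not constant.
∂²g/∂y² = -18y - 4, which takes both signs as y varies (negative for sufficiently large y). A diagonal entry of the Hessian changing sign means the Hessian is neither positive- nor negative-semidefinite on all of R^2.

neither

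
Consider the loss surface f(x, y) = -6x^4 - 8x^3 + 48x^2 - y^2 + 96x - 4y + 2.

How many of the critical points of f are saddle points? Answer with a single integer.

1

f separates as a function of x plus a function of y, so ∇f=0 decouples.
∂f/∂x = -24(x - 2)(x + 1)(x + 2) = 0 at x ∈ {-2, -1, 2}; ∂f/∂y = -2(y + 2) = 0 at y ∈ {-2}.
The Hessian is diagonal: diag(f_xx, f_yy). Second derivatives: f_xx(-2)=-96, f_xx(-1)=72, f_xx(2)=-288; f_yy(-2)=-2.
Saddle points occur where the two diagonal entries have opposite signs: (-1, -2). Count: 1.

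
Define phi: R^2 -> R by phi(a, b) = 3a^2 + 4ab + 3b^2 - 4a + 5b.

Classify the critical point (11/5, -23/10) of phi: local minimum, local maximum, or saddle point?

local minimum

The Hessian of phi is constant: H = [[6, 4], [4, 6]].
det(H) = 6·6 − 4² = 20.
det(H) > 0 and tr(H) = 12 > 0, so H is positive definite and the point is a local minimum.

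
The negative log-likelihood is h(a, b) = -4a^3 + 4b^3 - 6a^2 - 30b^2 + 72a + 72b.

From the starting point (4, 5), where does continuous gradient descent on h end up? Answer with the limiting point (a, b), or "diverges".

diverges

h is separable, so gradient descent decouples: a follows -∂h/∂a, b follows -∂h/∂b.
∂h/∂a = -12(a - 2)(a + 3); at a=4 this is -168, so a increases.
∂h/∂b = 12(b - 3)(b - 2); at b=5 this is 72, so b decreases.
The a-coordinate has no critical point in that direction and runs off to infinity.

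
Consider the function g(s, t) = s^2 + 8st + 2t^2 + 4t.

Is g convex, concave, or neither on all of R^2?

neither

g is quadratic, so its Hessian is the constant matrix H = [[2, 8], [8, 4]].
det(H) = -56, tr(H) = 6.
det(H) < 0, so H is indefinite: neither convex nor concave.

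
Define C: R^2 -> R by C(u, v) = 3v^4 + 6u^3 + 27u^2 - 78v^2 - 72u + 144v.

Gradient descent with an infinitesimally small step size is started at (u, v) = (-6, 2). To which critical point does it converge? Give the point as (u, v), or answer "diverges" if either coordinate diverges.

C is separable, so gradient descent decouples: u follows -∂C/∂u, v follows -∂C/∂v.
∂C/∂u = 18(u - 1)(u + 4); at u=-6 this is 252, so u decreases.
∂C/∂v = 12(v - 3)(v - 1)(v + 4); at v=2 this is -72, so v increases.
The u-coordinate has no critical point in that direction and runs off to infinity.

diverges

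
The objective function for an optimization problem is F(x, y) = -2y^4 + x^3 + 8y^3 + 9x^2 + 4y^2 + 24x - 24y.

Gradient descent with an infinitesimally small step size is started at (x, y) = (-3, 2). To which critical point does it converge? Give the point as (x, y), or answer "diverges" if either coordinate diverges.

F is separable, so gradient descent decouples: x follows -∂F/∂x, y follows -∂F/∂y.
∂F/∂x = 3(x + 2)(x + 4); at x=-3 this is -3, so x increases.
∂F/∂y = -8(y - 3)(y - 1)(y + 1); at y=2 this is 24, so y decreases.
x converges to its nearest critical value -2 (a local min of the x-part); y converges to 1. The iterate converges to (-2, 1).

(-2, 1)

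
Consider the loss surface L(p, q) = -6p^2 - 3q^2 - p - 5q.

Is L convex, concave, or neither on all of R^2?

L is quadratic, so its Hessian is the constant matrix H = [[-12, 0], [0, -6]].
det(H) = 72, tr(H) = -18.
det(H) > 0 and tr(H) < 0, so H is negative definite everywhere: concave.

concave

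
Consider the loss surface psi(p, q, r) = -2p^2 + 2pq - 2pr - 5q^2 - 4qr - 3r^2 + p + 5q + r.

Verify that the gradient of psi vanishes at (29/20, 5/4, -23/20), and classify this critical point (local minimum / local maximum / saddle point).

local maximum

∇psi = (-4p + 2q - 2r + 1, 2p - 10q - 4r + 5, -2p - 4q - 6r + 1); substituting (29/20, 5/4, -23/20) gives ∇psi = (0, 0, 0), so (29/20, 5/4, -23/20) is indeed a critical point.
The Hessian is constant: H = [[-4, 2, -2], [2, -10, -4], [-2, -4, -6]].
Leading principal minors: Δ₁ = -4, Δ₂ = 36, Δ₃ = -80.
The minors alternate sign starting negative (−, +, −), so H is negative definite: a local maximum.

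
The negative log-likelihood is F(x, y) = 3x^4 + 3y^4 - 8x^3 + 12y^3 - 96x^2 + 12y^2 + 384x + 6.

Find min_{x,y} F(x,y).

-1786

F(x,y) separates as P(x) + Q(y) + 6, so its minimum is min P + min Q + 6.
P'(x) = 12(x - 4)(x - 2)(x + 4) vanishes at x ∈ {-4, 2, 4}; Q'(y) = 12y(y + 1)(y + 2) vanishes at y ∈ {-2, -1, 0}.
Local minima of P (where P''>0): P(-4)=-1792, P(4)=256. Local minima of Q: Q(-2)=0, Q(0)=0.
So the global minimum of F is P(-4) + Q(-2) + 6 = -1792 + 0 + 6 = -1786, attained at (-4, -2).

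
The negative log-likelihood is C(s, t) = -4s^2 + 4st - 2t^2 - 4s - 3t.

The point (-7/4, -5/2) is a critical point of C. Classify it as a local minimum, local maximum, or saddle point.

local maximum

The Hessian of C is constant: H = [[-8, 4], [4, -4]].
det(H) = (-8)·(-4) − 4² = 16.
det(H) > 0 and tr(H) = -12 < 0, so H is negative definite and the point is a local maximum.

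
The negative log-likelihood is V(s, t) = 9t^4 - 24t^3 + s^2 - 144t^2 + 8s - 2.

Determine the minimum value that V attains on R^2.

-1554

V(s,t) separates as P(s) + Q(t) − 2, so its minimum is min P + min Q − 2.
P'(s) = 2s + 8 vanishes at s ∈ {-4}; Q'(t) = 36t(t - 4)(t + 2) vanishes at t ∈ {-2, 0, 4}.
Local minima of P (where P''>0): P(-4)=-16. Local minima of Q: Q(-2)=-240, Q(4)=-1536.
So the global minimum of V is P(-4) + Q(4) − 2 = -16 − 1536 − 2 = -1554, attained at (-4, 4).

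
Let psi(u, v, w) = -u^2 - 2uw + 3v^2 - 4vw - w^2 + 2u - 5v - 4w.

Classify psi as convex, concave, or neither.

neither

psi is quadratic, so its Hessian is the constant matrix H = [[-2, 0, -2], [0, 6, -4], [-2, -4, -2]].
Leading principal minors: -2, -12, 32.
Neither pattern holds ⇒ H is indefinite ⇒ neither convex nor concave.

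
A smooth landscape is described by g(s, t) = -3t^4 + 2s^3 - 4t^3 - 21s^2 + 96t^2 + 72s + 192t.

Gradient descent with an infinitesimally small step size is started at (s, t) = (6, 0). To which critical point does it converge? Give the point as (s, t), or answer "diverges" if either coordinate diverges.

(4, -1)

g is separable, so gradient descent decouples: s follows -∂g/∂s, t follows -∂g/∂t.
∂g/∂s = 6(s - 4)(s - 3); at s=6 this is 36, so s decreases.
∂g/∂t = -12(t - 4)(t + 1)(t + 4); at t=0 this is 192, so t decreases.
s converges to its nearest critical value 4 (a local min of the s-part); t converges to -1. The iterate converges to (4, -1).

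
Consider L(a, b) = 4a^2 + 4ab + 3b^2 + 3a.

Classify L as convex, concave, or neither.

L is quadratic, so its Hessian is the constant matrix H = [[8, 4], [4, 6]].
det(H) = 32, tr(H) = 14.
det(H) > 0 and tr(H) > 0, so H is positive definite everywhere: convex.

convex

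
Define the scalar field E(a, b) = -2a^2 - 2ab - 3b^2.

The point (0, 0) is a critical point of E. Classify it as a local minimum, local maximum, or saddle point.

local maximum

The Hessian of E is constant: H = [[-4, -2], [-2, -6]].
det(H) = (-4)·(-6) − (-2)² = 20.
det(H) > 0 and tr(H) = -10 < 0, so H is negative definite and the point is a local maximum.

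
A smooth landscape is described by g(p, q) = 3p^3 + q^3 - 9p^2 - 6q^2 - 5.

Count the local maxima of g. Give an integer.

1

g separates as a function of p plus a function of q, so ∇g=0 decouples.
∂g/∂p = 9p(p - 2) = 0 at p ∈ {0, 2}; ∂g/∂q = 3q(q - 4) = 0 at q ∈ {0, 4}.
The Hessian is diagonal: diag(g_pp, g_qq). Second derivatives: g_pp(0)=-18, g_pp(2)=18; g_qq(0)=-12, g_qq(4)=12.
Local maxima occur where both diagonal entries negative: (0, 0). Count: 1.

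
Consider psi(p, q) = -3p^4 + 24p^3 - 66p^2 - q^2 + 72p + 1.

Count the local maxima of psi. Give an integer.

2

psi separates as a function of p plus a function of q, so ∇psi=0 decouples.
∂psi/∂p = -12(p - 3)(p - 2)(p - 1) = 0 at p ∈ {1, 2, 3}; ∂psi/∂q = -2q = 0 at q ∈ {0}.
The Hessian is diagonal: diag(psi_pp, psi_qq). Second derivatives: psi_pp(1)=-24, psi_pp(2)=12, psi_pp(3)=-24; psi_qq(0)=-2.
Local maxima occur where both diagonal entries negative: (1, 0), (3, 0). Count: 2.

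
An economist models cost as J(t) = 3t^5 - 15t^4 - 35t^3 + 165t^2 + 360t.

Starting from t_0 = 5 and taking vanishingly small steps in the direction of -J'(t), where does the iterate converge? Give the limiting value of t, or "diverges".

J'(t) = 15(t - 4)(t - 3)(t + 1)(t + 2), so J'(5) = 1260.
Gradient descent moves in the -J' direction, i.e. t is decreasing.
The nearest critical point in that direction is t = 4, where J'' = 450 > 0 (a local minimum). The iterate converges there.

4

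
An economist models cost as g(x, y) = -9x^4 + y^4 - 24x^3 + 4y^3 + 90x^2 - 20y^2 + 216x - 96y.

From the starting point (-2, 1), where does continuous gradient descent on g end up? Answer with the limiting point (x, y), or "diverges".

g is separable, so gradient descent decouples: x follows -∂g/∂x, y follows -∂g/∂y.
∂g/∂x = -36(x - 2)(x + 1)(x + 3); at x=-2 this is -144, so x increases.
∂g/∂y = 4(y - 3)(y + 2)(y + 4); at y=1 this is -120, so y increases.
x converges to its nearest critical value -1 (a local min of the x-part); y converges to 3. The iterate converges to (-1, 3).

(-1, 3)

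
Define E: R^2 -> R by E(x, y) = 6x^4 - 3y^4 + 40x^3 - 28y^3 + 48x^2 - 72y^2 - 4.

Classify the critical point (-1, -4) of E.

The mixed partial ∂²E/∂x∂y is 0, so the Hessian at any point is diag(E_xx, E_yy) = diag(24(3x^2 + 10x + 4), -12(3y^2 + 14y + 12)).
At (-1, -4): H = diag(-72, -48).
Both eigenvalues are negative, so H is negative definite: a local maximum.

local maximum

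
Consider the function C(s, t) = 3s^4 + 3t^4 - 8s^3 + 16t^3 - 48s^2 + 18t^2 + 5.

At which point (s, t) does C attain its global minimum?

(4, -3)

C(s,t) separates as P(s) + Q(t) + 5, so its minimum is min P + min Q + 5.
P'(s) = 12s(s - 4)(s + 2) vanishes at s ∈ {-2, 0, 4}; Q'(t) = 12t(t + 1)(t + 3) vanishes at t ∈ {-3, -1, 0}.
Local minima of P (where P''>0): P(-2)=-80, P(4)=-512. Local minima of Q: Q(-3)=-27, Q(0)=0.
So the global minimum of C is P(4) + Q(-3) + 5 = -512 − 27 + 5 = -534, attained at (4, -3).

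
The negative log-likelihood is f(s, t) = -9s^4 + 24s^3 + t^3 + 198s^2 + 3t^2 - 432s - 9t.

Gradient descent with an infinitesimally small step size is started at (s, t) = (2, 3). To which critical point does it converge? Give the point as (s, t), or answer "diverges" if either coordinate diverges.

(1, 1)

f is separable, so gradient descent decouples: s follows -∂f/∂s, t follows -∂f/∂t.
∂f/∂s = -36(s - 4)(s - 1)(s + 3); at s=2 this is 360, so s decreases.
∂f/∂t = 3(t - 1)(t + 3); at t=3 this is 36, so t decreases.
s converges to its nearest critical value 1 (a local min of the s-part); t converges to 1. The iterate converges to (1, 1).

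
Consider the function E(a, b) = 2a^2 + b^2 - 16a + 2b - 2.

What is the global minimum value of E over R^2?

E(a,b) separates as P(a) + Q(b) − 2, so its minimum is min P + min Q − 2.
P'(a) = 4a - 16 vanishes at a ∈ {4}; Q'(b) = 2b + 2 vanishes at b ∈ {-1}.
Local minima of P (where P''>0): P(4)=-32. Local minima of Q: Q(-1)=-1.
So the global minimum of E is P(4) + Q(-1) − 2 = -32 − 1 − 2 = -35, attained at (4, -1).

-35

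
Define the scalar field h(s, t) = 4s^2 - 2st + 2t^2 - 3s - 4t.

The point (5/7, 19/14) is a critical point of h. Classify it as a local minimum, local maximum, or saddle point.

local minimum

The Hessian of h is constant: H = [[8, -2], [-2, 4]].
det(H) = 8·4 − (-2)² = 28.
det(H) > 0 and tr(H) = 12 > 0, so H is positive definite and the point is a local minimum.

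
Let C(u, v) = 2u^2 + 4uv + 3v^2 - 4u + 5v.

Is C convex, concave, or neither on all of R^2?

C is quadratic, so its Hessian is the constant matrix H = [[4, 4], [4, 6]].
det(H) = 8, tr(H) = 10.
det(H) > 0 and tr(H) > 0, so H is positive definite everywhere: convex.

convex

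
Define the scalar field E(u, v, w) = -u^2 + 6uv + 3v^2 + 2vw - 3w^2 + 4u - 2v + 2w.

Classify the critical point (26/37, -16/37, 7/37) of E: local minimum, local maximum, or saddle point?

saddle point

The Hessian is constant: H = [[-2, 6, 0], [6, 6, 2], [0, 2, -6]].
Leading principal minors: Δ₁ = -2, Δ₂ = -48, Δ₃ = 296.
The minors fit neither the all-positive nor the alternating-sign pattern, so H is indefinite: a saddle point.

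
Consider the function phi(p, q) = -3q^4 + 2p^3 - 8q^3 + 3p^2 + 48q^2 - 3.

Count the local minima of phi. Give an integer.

phi separates as a function of p plus a function of q, so ∇phi=0 decouples.
∂phi/∂p = 6p(p + 1) = 0 at p ∈ {-1, 0}; ∂phi/∂q = -12q(q - 2)(q + 4) = 0 at q ∈ {-4, 0, 2}.
The Hessian is diagonal: diag(phi_pp, phi_qq). Second derivatives: phi_pp(-1)=-6, phi_pp(0)=6; phi_qq(-4)=-288, phi_qq(0)=96, phi_qq(2)=-144.
Local minima occur where both diagonal entries positive: (0, 0). Count: 1.

1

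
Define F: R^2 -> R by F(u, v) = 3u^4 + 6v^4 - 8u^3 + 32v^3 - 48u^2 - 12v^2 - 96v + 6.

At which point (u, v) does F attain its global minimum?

(4, -4)

F(u,v) separates as P(u) + Q(v) + 6, so its minimum is min P + min Q + 6.
P'(u) = 12u(u - 4)(u + 2) vanishes at u ∈ {-2, 0, 4}; Q'(v) = 24(v - 1)(v + 1)(v + 4) vanishes at v ∈ {-4, -1, 1}.
Local minima of P (where P''>0): P(-2)=-80, P(4)=-512. Local minima of Q: Q(-4)=-320, Q(1)=-70.
So the global minimum of F is P(4) + Q(-4) + 6 = -512 − 320 + 6 = -826, attained at (4, -4).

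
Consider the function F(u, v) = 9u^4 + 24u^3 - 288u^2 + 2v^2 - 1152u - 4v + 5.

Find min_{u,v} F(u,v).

F(u,v) separates as P(u) + Q(v) + 5, so its minimum is min P + min Q + 5.
P'(u) = 36(u - 4)(u + 2)(u + 4) vanishes at u ∈ {-4, -2, 4}; Q'(v) = 4v - 4 vanishes at v ∈ {1}.
Local minima of P (where P''>0): P(-4)=768, P(4)=-5376. Local minima of Q: Q(1)=-2.
So the global minimum of F is P(4) + Q(1) + 5 = -5376 − 2 + 5 = -5373, attained at (4, 1).

-5373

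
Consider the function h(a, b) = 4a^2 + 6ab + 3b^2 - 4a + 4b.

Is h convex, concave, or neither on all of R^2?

h is quadratic, so its Hessian is the constant matrix H = [[8, 6], [6, 6]].
det(H) = 12, tr(H) = 14.
det(H) > 0 and tr(H) > 0, so H is positive definite everywhere: convex.

convex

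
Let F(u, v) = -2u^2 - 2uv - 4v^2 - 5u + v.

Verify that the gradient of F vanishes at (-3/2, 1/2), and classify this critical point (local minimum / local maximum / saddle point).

local maximum

∇F = (-4u - 2v - 5, -2u - 8v + 1); substituting (-3/2, 1/2) gives ∇F = (0, 0), so (-3/2, 1/2) is indeed a critical point.
The Hessian of F is constant: H = [[-4, -2], [-2, -8]].
det(H) = (-4)·(-8) − (-2)² = 28.
det(H) > 0 and tr(H) = -12 < 0, so H is negative definite and the point is a local maximum.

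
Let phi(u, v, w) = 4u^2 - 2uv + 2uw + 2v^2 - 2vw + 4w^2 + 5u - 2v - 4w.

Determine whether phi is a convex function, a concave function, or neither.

phi is quadratic, so its Hessian is the constant matrix H = [[8, -2, 2], [-2, 4, -2], [2, -2, 8]].
Leading principal minors: 8, 28, 192.
All positive ⇒ H ≻ 0 ⇒ convex.

convex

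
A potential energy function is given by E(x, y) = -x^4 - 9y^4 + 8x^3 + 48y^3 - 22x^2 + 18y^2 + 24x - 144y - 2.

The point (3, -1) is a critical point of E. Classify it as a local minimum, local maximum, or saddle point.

The mixed partial ∂²E/∂x∂y is 0, so the Hessian at any point is diag(E_xx, E_yy) = diag(4(-3x^2 + 12x - 11), 36(-3y^2 + 8y + 1)).
At (3, -1): H = diag(-8, -360).
Both eigenvalues are negative, so H is negative definite: a local maximum.

local maximum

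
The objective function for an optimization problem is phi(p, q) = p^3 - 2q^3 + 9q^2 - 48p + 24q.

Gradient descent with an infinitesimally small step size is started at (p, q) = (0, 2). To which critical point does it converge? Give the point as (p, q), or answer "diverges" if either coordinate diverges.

phi is separable, so gradient descent decouples: p follows -∂phi/∂p, q follows -∂phi/∂q.
∂phi/∂p = 3(p - 4)(p + 4); at p=0 this is -48, so p increases.
∂phi/∂q = -6(q - 4)(q + 1); at q=2 this is 36, so q decreases.
p converges to its nearest critical value 4 (a local min of the p-part); q converges to -1. The iterate converges to (4, -1).

(4, -1)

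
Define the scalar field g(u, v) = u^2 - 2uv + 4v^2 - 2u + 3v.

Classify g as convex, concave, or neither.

g is quadratic, so its Hessian is the constant matrix H = [[2, -2], [-2, 8]].
det(H) = 12, tr(H) = 10.
det(H) > 0 and tr(H) > 0, so H is positive definite everywhere: convex.

convex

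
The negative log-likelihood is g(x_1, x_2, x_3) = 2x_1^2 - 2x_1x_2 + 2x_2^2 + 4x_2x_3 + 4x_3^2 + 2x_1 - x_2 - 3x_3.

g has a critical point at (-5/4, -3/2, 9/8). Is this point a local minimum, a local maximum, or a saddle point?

The Hessian is constant: H = [[4, -2, 0], [-2, 4, 4], [0, 4, 8]].
Leading principal minors: Δ₁ = 4, Δ₂ = 12, Δ₃ = 32.
All leading minors are positive, so H is positive definite: a local minimum.

local minimum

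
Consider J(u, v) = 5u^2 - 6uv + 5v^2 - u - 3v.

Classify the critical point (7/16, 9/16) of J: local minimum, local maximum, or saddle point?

local minimum

The Hessian of J is constant: H = [[10, -6], [-6, 10]].
det(H) = 10·10 − (-6)² = 64.
det(H) > 0 and tr(H) = 20 > 0, so H is positive definite and the point is a local minimum.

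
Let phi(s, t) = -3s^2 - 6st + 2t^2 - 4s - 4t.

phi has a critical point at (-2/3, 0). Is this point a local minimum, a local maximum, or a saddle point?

saddle point

The Hessian of phi is constant: H = [[-6, -6], [-6, 4]].
det(H) = (-6)·4 − (-6)² = -60.
Since det(H) < 0, H is indefinite and the critical point is a saddle point.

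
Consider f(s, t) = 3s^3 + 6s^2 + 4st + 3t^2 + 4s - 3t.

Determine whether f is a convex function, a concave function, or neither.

The term 3s^3 is cubic, so the Hessian is not constant.
∂²f/∂s² = 18s + 12, which takes both signs as s varies (negative for sufficiently negative s). A diagonal entry of the Hessian changing sign means the Hessian is neither positive- nor negative-semidefinite on all of R^2.

neither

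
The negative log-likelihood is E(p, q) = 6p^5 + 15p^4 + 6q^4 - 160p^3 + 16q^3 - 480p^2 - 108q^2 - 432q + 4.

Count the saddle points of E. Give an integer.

E separates as a function of p plus a function of q, so ∇E=0 decouples.
∂E/∂p = 30p(p - 4)(p + 2)(p + 4) = 0 at p ∈ {-4, -2, 0, 4}; ∂E/∂q = 24(q - 3)(q + 2)(q + 3) = 0 at q ∈ {-3, -2, 3}.
The Hessian is diagonal: diag(E_pp, E_qq). Second derivatives: E_pp(-4)=-1920, E_pp(-2)=720, E_pp(0)=-960, E_pp(4)=5760; E_qq(-3)=144, E_qq(-2)=-120, E_qq(3)=720.
Saddle points occur where the two diagonal entries have opposite signs: (-4, -3), (-4, 3), (-2, -2), (0, -3), (0, 3), (4, -2). Count: 6.

6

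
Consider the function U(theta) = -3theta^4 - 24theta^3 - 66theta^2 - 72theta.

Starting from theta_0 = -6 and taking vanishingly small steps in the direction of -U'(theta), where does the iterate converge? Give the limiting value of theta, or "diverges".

diverges

U'(theta) = -12(theta + 1)(theta + 2)(theta + 3), so U'(-6) = 720.
Gradient descent moves in the -U' direction, i.e. theta is decreasing.
There is no critical point below theta=-6, and U' keeps the same sign, so the iterate runs off to −∞.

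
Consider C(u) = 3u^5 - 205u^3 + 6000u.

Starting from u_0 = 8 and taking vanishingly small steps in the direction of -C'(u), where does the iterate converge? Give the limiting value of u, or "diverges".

5

C'(u) = 15(u - 5)(u - 4)(u + 4)(u + 5), so C'(8) = 28080.
Gradient descent moves in the -C' direction, i.e. u is decreasing.
The nearest critical point in that direction is u = 5, where C'' = 1350 > 0 (a local minimum). The iterate converges there.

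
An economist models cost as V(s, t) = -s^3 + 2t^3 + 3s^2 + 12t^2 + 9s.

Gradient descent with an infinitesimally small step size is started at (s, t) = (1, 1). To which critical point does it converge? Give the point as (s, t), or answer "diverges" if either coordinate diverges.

(-1, 0)

V is separable, so gradient descent decouples: s follows -∂V/∂s, t follows -∂V/∂t.
∂V/∂s = -3(s - 3)(s + 1); at s=1 this is 12, so s decreases.
∂V/∂t = 6t(t + 4); at t=1 this is 30, so t decreases.
s converges to its nearest critical value -1 (a local min of the s-part); t converges to 0. The iterate converges to (-1, 0).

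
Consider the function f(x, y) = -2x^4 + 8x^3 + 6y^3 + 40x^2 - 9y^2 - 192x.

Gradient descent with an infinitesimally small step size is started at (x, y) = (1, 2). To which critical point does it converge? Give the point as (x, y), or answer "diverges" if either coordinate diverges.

f is separable, so gradient descent decouples: x follows -∂f/∂x, y follows -∂f/∂y.
∂f/∂x = -8(x - 4)(x - 2)(x + 3); at x=1 this is -96, so x increases.
∂f/∂y = 18y(y - 1); at y=2 this is 36, so y decreases.
x converges to its nearest critical value 2 (a local min of the x-part); y converges to 1. The iterate converges to (2, 1).

(2, 1)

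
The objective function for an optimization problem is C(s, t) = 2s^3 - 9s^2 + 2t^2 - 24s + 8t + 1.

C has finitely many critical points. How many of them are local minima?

C separates as a function of s plus a function of t, so ∇C=0 decouples.
∂C/∂s = 6(s - 4)(s + 1) = 0 at s ∈ {-1, 4}; ∂C/∂t = 4(t + 2) = 0 at t ∈ {-2}.
The Hessian is diagonal: diag(C_ss, C_tt). Second derivatives: C_ss(-1)=-30, C_ss(4)=30; C_tt(-2)=4.
Local minima occur where both diagonal entries positive: (4, -2). Count: 1.

1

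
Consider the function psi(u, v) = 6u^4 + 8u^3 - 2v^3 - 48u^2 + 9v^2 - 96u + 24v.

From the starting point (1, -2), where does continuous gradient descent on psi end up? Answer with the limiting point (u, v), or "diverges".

psi is separable, so gradient descent decouples: u follows -∂psi/∂u, v follows -∂psi/∂v.
∂psi/∂u = 24(u - 2)(u + 1)(u + 2); at u=1 this is -144, so u increases.
∂psi/∂v = -6(v - 4)(v + 1); at v=-2 this is -36, so v increases.
u converges to its nearest critical value 2 (a local min of the u-part); v converges to -1. The iterate converges to (2, -1).

(2, -1)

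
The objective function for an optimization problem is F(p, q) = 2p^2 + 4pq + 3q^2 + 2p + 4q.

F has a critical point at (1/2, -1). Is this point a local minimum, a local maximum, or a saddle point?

The Hessian of F is constant: H = [[4, 4], [4, 6]].
det(H) = 4·6 − 4² = 8.
det(H) > 0 and tr(H) = 10 > 0, so H is positive definite and the point is a local minimum.

local minimum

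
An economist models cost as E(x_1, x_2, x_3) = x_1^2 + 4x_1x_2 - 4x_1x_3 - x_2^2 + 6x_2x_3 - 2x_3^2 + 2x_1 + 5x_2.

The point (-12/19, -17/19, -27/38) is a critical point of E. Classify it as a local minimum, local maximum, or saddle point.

saddle point

The Hessian is constant: H = [[2, 4, -4], [4, -2, 6], [-4, 6, -4]].
Leading principal minors: Δ₁ = 2, Δ₂ = -20, Δ₃ = -152.
The minors fit neither the all-positive nor the alternating-sign pattern, so H is indefinite: a saddle point.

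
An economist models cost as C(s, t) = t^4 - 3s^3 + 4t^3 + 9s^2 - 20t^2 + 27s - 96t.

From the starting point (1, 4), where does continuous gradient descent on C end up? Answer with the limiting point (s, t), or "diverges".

(-1, 3)

C is separable, so gradient descent decouples: s follows -∂C/∂s, t follows -∂C/∂t.
∂C/∂s = -9(s - 3)(s + 1); at s=1 this is 36, so s decreases.
∂C/∂t = 4(t - 3)(t + 2)(t + 4); at t=4 this is 192, so t decreases.
s converges to its nearest critical value -1 (a local min of the s-part); t converges to 3. The iterate converges to (-1, 3).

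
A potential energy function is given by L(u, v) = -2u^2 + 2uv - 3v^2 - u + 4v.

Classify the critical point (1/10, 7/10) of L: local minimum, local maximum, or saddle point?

local maximum

The Hessian of L is constant: H = [[-4, 2], [2, -6]].
det(H) = (-4)·(-6) − 2² = 20.
det(H) > 0 and tr(H) = -10 < 0, so H is negative definite and the point is a local maximum.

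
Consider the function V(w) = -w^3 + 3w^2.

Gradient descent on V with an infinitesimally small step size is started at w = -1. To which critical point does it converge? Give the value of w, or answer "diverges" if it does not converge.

0

V'(w) = -3w(w - 2), so V'(-1) = -9.
Gradient descent moves in the -V' direction, i.e. w is increasing.
The nearest critical point in that direction is w = 0, where V'' = 6 > 0 (a local minimum). The iterate converges there.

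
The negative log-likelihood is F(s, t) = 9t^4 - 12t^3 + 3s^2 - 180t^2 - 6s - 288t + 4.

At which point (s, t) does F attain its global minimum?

(1, 4)

F(s,t) separates as P(s) + Q(t) + 4, so its minimum is min P + min Q + 4.
P'(s) = 6s - 6 vanishes at s ∈ {1}; Q'(t) = 36(t - 4)(t + 1)(t + 2) vanishes at t ∈ {-2, -1, 4}.
Local minima of P (where P''>0): P(1)=-3. Local minima of Q: Q(-2)=96, Q(4)=-2496.
So the global minimum of F is P(1) + Q(4) + 4 = -3 − 2496 + 4 = -2495, attained at (1, 4).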